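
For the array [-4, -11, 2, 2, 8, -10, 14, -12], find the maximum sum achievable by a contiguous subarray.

Using Kadane's algorithm on [-4, -11, 2, 2, 8, -10, 14, -12]:

Scanning through the array:
Position 1 (value -11): max_ending_here = -11, max_so_far = -4
Position 2 (value 2): max_ending_here = 2, max_so_far = 2
Position 3 (value 2): max_ending_here = 4, max_so_far = 4
Position 4 (value 8): max_ending_here = 12, max_so_far = 12
Position 5 (value -10): max_ending_here = 2, max_so_far = 12
Position 6 (value 14): max_ending_here = 16, max_so_far = 16
Position 7 (value -12): max_ending_here = 4, max_so_far = 16

Maximum subarray: [2, 2, 8, -10, 14]
Maximum sum: 16

The maximum subarray is [2, 2, 8, -10, 14] with sum 16. This subarray runs from index 2 to index 6.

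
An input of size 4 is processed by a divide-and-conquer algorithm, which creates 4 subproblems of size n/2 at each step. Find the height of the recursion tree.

For divide and conquer with division factor 2:

Problem sizes at each level:
Level 0: 4
Level 1: 2
Level 2: 1

The root is level 0 and the size-1 base case is level 2 (the tree spans levels 0 through 2, i.e. 3 levels counting the root), so the depth is the number of divisions: log_2(4) = 2

The recursion tree depth is log_2(4) = 2. At each level, the problem size is divided by 2, so it takes 2 divisions to reduce to a base case of size 1. The algorithm makes 4 recursive calls at each level.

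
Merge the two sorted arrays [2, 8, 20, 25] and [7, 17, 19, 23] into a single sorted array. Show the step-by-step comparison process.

Merging process:

Compare 2 vs 7: take 2 from left. Merged: [2]
Compare 8 vs 7: take 7 from right. Merged: [2, 7]
Compare 8 vs 17: take 8 from left. Merged: [2, 7, 8]
Compare 20 vs 17: take 17 from right. Merged: [2, 7, 8, 17]
Compare 20 vs 19: take 19 from right. Merged: [2, 7, 8, 17, 19]
Compare 20 vs 23: take 20 from left. Merged: [2, 7, 8, 17, 19, 20]
Compare 25 vs 23: take 23 from right. Merged: [2, 7, 8, 17, 19, 20, 23]
Append remaining from left: [25]. Merged: [2, 7, 8, 17, 19, 20, 23, 25]

Final merged array: [2, 7, 8, 17, 19, 20, 23, 25]
Total comparisons: 7

The merged array is [2, 7, 8, 17, 19, 20, 23, 25], requiring 7 comparisons. The merge step runs in O(n) time where n is the total number of elements.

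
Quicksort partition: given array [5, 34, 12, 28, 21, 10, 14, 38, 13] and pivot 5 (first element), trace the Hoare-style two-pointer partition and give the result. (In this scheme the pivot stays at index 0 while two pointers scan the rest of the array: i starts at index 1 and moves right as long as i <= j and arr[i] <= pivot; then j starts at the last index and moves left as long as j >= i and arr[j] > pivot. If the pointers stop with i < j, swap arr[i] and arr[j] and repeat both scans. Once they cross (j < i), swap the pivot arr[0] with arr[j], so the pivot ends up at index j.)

Hoare-style two-pointer partition with pivot = 5:

Initial array: [5, 34, 12, 28, 21, 10, 14, 38, 13]

Pointers start at i = 1, j = 8.
i ends at 1, j ends at 0: the pointers have crossed (j < i), so scanning stops.

j = 0, so swapping arr[0] with arr[j] leaves the pivot at position 0: [5, 34, 12, 28, 21, 10, 14, 38, 13]
Pivot position: 0

After partitioning with pivot 5, the array becomes [5, 34, 12, 28, 21, 10, 14, 38, 13]. The pivot is placed at index 0. All elements to the left of the pivot are <= 5, and all elements to the right are > 5.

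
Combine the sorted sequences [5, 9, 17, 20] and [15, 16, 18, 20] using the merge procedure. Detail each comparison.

Merging process:

Compare 5 vs 15: take 5 from left. Merged: [5]
Compare 9 vs 15: take 9 from left. Merged: [5, 9]
Compare 17 vs 15: take 15 from right. Merged: [5, 9, 15]
Compare 17 vs 16: take 16 from right. Merged: [5, 9, 15, 16]
Compare 17 vs 18: take 17 from left. Merged: [5, 9, 15, 16, 17]
Compare 20 vs 18: take 18 from right. Merged: [5, 9, 15, 16, 17, 18]
Compare 20 vs 20: take 20 from left. Merged: [5, 9, 15, 16, 17, 18, 20]
Append remaining from right: [20]. Merged: [5, 9, 15, 16, 17, 18, 20, 20]

Final merged array: [5, 9, 15, 16, 17, 18, 20, 20]
Total comparisons: 7

The merged array is [5, 9, 15, 16, 17, 18, 20, 20], requiring 7 comparisons. The merge step runs in O(n) time where n is the total number of elements.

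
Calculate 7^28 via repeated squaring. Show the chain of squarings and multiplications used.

Computing 7^28 by squaring (build up from 7^1; each line after the first costs one multiplication):

7^1 = 7
7^2 = (7^1)^2 = 7^2 = 49
7^3 = 7 * 7^2 = 7 * 49 = 343
7^6 = (7^3)^2 = 343^2 = 117649
7^7 = 7 * 7^6 = 7 * 117649 = 823543
7^14 = (7^7)^2 = 823543^2 = 678223072849
7^28 = (7^14)^2 = 678223072849^2 = 459986536544739960976801

Result: 459986536544739960976801
Multiplications needed: 6 (6 lines after 7^1)

7^28 = 459986536544739960976801. Using exponentiation by squaring, this requires 6 multiplications. The key idea: if the exponent is even, square the half-power; if odd, multiply by the base once.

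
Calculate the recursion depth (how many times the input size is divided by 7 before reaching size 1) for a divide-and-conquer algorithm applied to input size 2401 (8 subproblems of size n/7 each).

For divide and conquer with division factor 7:

Problem sizes at each level:
Level 0: 2401
Level 1: 343
Level 2: 49
Level 3: 7
Level 4: 1

The root is level 0 and the size-1 base case is level 4 (the tree spans levels 0 through 4, i.e. 5 levels counting the root), so the depth is the number of divisions: log_7(2401) = 4

The recursion tree depth is log_7(2401) = 4. At each level, the problem size is divided by 7, so it takes 4 divisions to reduce to a base case of size 1. The algorithm makes 8 recursive calls at each level.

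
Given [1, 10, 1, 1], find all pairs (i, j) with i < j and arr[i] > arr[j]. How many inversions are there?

Finding inversions in [1, 10, 1, 1]:

(1, 2): arr[1]=10 > arr[2]=1
(1, 3): arr[1]=10 > arr[3]=1

Total inversions: 2

The array has 2 inversion(s): (1,2), (1,3). Each pair (i,j) satisfies i < j and arr[i] > arr[j].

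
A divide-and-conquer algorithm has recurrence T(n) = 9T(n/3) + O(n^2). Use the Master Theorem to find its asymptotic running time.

Master Theorem for T(n) = 9T(n/3) + O(n^2):

a = 9, b = 3, c = 2
log_b(a) = log_3(9) = 2.0000

Case 2: c = 2 = log_3(9) = 2.0000
T(n) = O(n^2 log n) = O(n^2 log n)

For T(n) = 9T(n/3) + O(n^2): log_3(9) = 2.0000. This is Case 2 of the Master Theorem (c = log_b(a), equal work at all levels), giving O(n^2 log n).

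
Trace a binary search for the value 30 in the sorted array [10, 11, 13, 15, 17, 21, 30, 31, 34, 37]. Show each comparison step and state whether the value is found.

Binary search for 30 in [10, 11, 13, 15, 17, 21, 30, 31, 34, 37]:

lo=0, hi=9, mid=4, arr[mid]=17 -> 17 < 30, search right half
lo=5, hi=9, mid=7, arr[mid]=31 -> 31 > 30, search left half
lo=5, hi=6, mid=5, arr[mid]=21 -> 21 < 30, search right half
lo=6, hi=6, mid=6, arr[mid]=30 -> Found target at index 6!

Binary search finds 30 at index 6 after 4 comparisons. The search repeatedly halves the search space by comparing with the middle element.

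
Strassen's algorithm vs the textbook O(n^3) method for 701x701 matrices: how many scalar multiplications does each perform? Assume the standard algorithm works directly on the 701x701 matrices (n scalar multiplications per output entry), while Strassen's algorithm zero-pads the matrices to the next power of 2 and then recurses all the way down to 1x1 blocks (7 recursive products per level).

Matrix multiplication for 701x701 matrices:

Strassen's algorithm requires power-of-2 dimensions. Pad 701x701 to 1024x1024 (next power of 2).

Standard algorithm: 701^3 = 344472101 multiplications
Strassen's algorithm: 7^(log2(1024)) = 7^10 = 282475249 multiplications
Savings: 344472101 - 282475249 = 61996852 multiplications

Standard: 344472101 multiplications (701^3). Strassen: 282475249 multiplications (7^10, after padding to 1024x1024). Strassen reduces 8 recursive multiplications to 7 at each level.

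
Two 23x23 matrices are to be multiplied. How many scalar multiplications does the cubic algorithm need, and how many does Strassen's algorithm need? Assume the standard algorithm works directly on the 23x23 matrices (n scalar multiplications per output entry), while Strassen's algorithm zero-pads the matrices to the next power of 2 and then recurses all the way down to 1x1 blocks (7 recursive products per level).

Matrix multiplication for 23x23 matrices:

Strassen's algorithm requires power-of-2 dimensions. Pad 23x23 to 32x32 (next power of 2).

Standard algorithm: 23^3 = 12167 multiplications
Strassen's algorithm: 7^(log2(32)) = 7^5 = 16807 multiplications
Difference: 12167 - 16807 = -4640 (Strassen uses MORE here due to padding overhead — for small or just-over-power-of-2 n, padding can outweigh the per-level savings)

Standard: 12167 multiplications (23^3). Strassen: 16807 multiplications (7^5, after padding to 32x32). Strassen reduces 8 recursive multiplications to 7 at each level.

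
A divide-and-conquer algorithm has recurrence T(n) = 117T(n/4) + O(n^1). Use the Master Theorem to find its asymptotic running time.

Master Theorem for T(n) = 117T(n/4) + O(n^1):

a = 117, b = 4, c = 1
log_b(a) = log_4(117) = 3.4352

Case 1: c = 1 < log_4(117) = 3.4352
T(n) = O(n^(log_4 117))

For T(n) = 117T(n/4) + O(n^1): log_4(117) = 3.4352. This is Case 1 of the Master Theorem (c < log_b(a), work dominated by leaves), giving O(n^(log_4 117)).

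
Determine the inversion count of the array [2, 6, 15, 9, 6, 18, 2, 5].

Finding inversions in [2, 6, 15, 9, 6, 18, 2, 5]:

(1, 6): arr[1]=6 > arr[6]=2
(1, 7): arr[1]=6 > arr[7]=5
(2, 3): arr[2]=15 > arr[3]=9
(2, 4): arr[2]=15 > arr[4]=6
(2, 6): arr[2]=15 > arr[6]=2
(2, 7): arr[2]=15 > arr[7]=5
(3, 4): arr[3]=9 > arr[4]=6
(3, 6): arr[3]=9 > arr[6]=2
(3, 7): arr[3]=9 > arr[7]=5
(4, 6): arr[4]=6 > arr[6]=2
(4, 7): arr[4]=6 > arr[7]=5
(5, 6): arr[5]=18 > arr[6]=2
(5, 7): arr[5]=18 > arr[7]=5

Total inversions: 13

The array has 13 inversion(s): (1,6), (1,7), (2,3), (2,4), (2,6), (2,7), (3,4), (3,6), (3,7), (4,6), (4,7), (5,6), (5,7). Each pair (i,j) satisfies i < j and arr[i] > arr[j].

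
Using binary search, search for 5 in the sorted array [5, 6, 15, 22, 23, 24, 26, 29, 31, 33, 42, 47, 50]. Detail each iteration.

Binary search for 5 in [5, 6, 15, 22, 23, 24, 26, 29, 31, 33, 42, 47, 50]:

lo=0, hi=12, mid=6, arr[mid]=26 -> 26 > 5, search left half
lo=0, hi=5, mid=2, arr[mid]=15 -> 15 > 5, search left half
lo=0, hi=1, mid=0, arr[mid]=5 -> Found target at index 0!

Binary search finds 5 at index 0 after 3 comparisons. The search repeatedly halves the search space by comparing with the middle element.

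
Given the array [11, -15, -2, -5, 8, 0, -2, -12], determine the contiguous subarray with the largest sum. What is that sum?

Using Kadane's algorithm on [11, -15, -2, -5, 8, 0, -2, -12]:

Scanning through the array:
Position 1 (value -15): max_ending_here = -4, max_so_far = 11
Position 2 (value -2): max_ending_here = -2, max_so_far = 11
Position 3 (value -5): max_ending_here = -5, max_so_far = 11
Position 4 (value 8): max_ending_here = 8, max_so_far = 11
Position 5 (value 0): max_ending_here = 8, max_so_far = 11
Position 6 (value -2): max_ending_here = 6, max_so_far = 11
Position 7 (value -12): max_ending_here = -6, max_so_far = 11

Maximum subarray: [11]
Maximum sum: 11

The maximum subarray is [11] with sum 11. This subarray runs from index 0 to index 0.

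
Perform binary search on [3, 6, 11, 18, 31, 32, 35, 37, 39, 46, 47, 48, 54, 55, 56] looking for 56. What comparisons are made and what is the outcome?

Binary search for 56 in [3, 6, 11, 18, 31, 32, 35, 37, 39, 46, 47, 48, 54, 55, 56]:

lo=0, hi=14, mid=7, arr[mid]=37 -> 37 < 56, search right half
lo=8, hi=14, mid=11, arr[mid]=48 -> 48 < 56, search right half
lo=12, hi=14, mid=13, arr[mid]=55 -> 55 < 56, search right half
lo=14, hi=14, mid=14, arr[mid]=56 -> Found target at index 14!

Binary search finds 56 at index 14 after 4 comparisons. The search repeatedly halves the search space by comparing with the middle element.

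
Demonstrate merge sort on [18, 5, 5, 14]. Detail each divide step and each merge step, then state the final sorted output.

Merge sort trace:

Split: [18, 5, 5, 14] -> [18, 5] and [5, 14]
  Split: [18, 5] -> [18] and [5]
  Merge: [18] + [5] -> [5, 18]
  Split: [5, 14] -> [5] and [14]
  Merge: [5] + [14] -> [5, 14]
Merge: [5, 18] + [5, 14] -> [5, 5, 14, 18]

Final sorted array: [5, 5, 14, 18]

The merge sort proceeds by recursively splitting the array and merging sorted halves.
After all merges, the sorted array is [5, 5, 14, 18].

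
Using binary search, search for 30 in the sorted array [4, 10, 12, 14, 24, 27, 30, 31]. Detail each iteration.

Binary search for 30 in [4, 10, 12, 14, 24, 27, 30, 31]:

lo=0, hi=7, mid=3, arr[mid]=14 -> 14 < 30, search right half
lo=4, hi=7, mid=5, arr[mid]=27 -> 27 < 30, search right half
lo=6, hi=7, mid=6, arr[mid]=30 -> Found target at index 6!

Binary search finds 30 at index 6 after 3 comparisons. The search repeatedly halves the search space by comparing with the middle element.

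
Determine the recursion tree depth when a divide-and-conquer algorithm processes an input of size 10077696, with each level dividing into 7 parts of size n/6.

For divide and conquer with division factor 6:

Problem sizes at each level:
Level 0: 10077696
Level 1: 1679616
Level 2: 279936
Level 3: 46656
Level 4: 7776
Level 5: 1296
Level 6: 216
Level 7: 36
Level 8: 6
Level 9: 1

The root is level 0 and the size-1 base case is level 9 (the tree spans levels 0 through 9, i.e. 10 levels counting the root), so the depth is the number of divisions: log_6(10077696) = 9

The recursion tree depth is log_6(10077696) = 9. At each level, the problem size is divided by 6, so it takes 9 divisions to reduce to a base case of size 1. The algorithm makes 7 recursive calls at each level.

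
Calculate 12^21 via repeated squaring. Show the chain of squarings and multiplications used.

Computing 12^21 by squaring (build up from 12^1; each line after the first costs one multiplication):

12^1 = 12
12^2 = (12^1)^2 = 12^2 = 144
12^4 = (12^2)^2 = 144^2 = 20736
12^5 = 12 * 12^4 = 12 * 20736 = 248832
12^10 = (12^5)^2 = 248832^2 = 61917364224
12^20 = (12^10)^2 = 61917364224^2 = 3833759992447475122176
12^21 = 12 * 12^20 = 12 * 3833759992447475122176 = 46005119909369701466112

Result: 46005119909369701466112
Multiplications needed: 6 (6 lines after 12^1)

12^21 = 46005119909369701466112. Using exponentiation by squaring, this requires 6 multiplications. The key idea: if the exponent is even, square the half-power; if odd, multiply by the base once.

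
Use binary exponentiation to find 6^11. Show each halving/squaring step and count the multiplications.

Computing 6^11 by squaring (build up from 6^1; each line after the first costs one multiplication):

6^1 = 6
6^2 = (6^1)^2 = 6^2 = 36
6^4 = (6^2)^2 = 36^2 = 1296
6^5 = 6 * 6^4 = 6 * 1296 = 7776
6^10 = (6^5)^2 = 7776^2 = 60466176
6^11 = 6 * 6^10 = 6 * 60466176 = 362797056

Result: 362797056
Multiplications needed: 5 (5 lines after 6^1)

6^11 = 362797056. Using exponentiation by squaring, this requires 5 multiplications. The key idea: if the exponent is even, square the half-power; if odd, multiply by the base once.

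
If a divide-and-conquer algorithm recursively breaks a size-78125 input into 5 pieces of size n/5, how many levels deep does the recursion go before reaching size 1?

For divide and conquer with division factor 5:

Problem sizes at each level:
Level 0: 78125
Level 1: 15625
Level 2: 3125
Level 3: 625
Level 4: 125
Level 5: 25
Level 6: 5
Level 7: 1

The root is level 0 and the size-1 base case is level 7 (the tree spans levels 0 through 7, i.e. 8 levels counting the root), so the depth is the number of divisions: log_5(78125) = 7

The recursion tree depth is log_5(78125) = 7. At each level, the problem size is divided by 5, so it takes 7 divisions to reduce to a base case of size 1. The algorithm makes 5 recursive calls at each level.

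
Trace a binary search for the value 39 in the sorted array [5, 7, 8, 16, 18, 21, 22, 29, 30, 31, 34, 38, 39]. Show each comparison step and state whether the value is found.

Binary search for 39 in [5, 7, 8, 16, 18, 21, 22, 29, 30, 31, 34, 38, 39]:

lo=0, hi=12, mid=6, arr[mid]=22 -> 22 < 39, search right half
lo=7, hi=12, mid=9, arr[mid]=31 -> 31 < 39, search right half
lo=10, hi=12, mid=11, arr[mid]=38 -> 38 < 39, search right half
lo=12, hi=12, mid=12, arr[mid]=39 -> Found target at index 12!

Binary search finds 39 at index 12 after 4 comparisons. The search repeatedly halves the search space by comparing with the middle element.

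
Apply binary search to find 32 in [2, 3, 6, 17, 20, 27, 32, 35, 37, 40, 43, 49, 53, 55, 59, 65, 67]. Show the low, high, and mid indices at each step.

Binary search for 32 in [2, 3, 6, 17, 20, 27, 32, 35, 37, 40, 43, 49, 53, 55, 59, 65, 67]:

lo=0, hi=16, mid=8, arr[mid]=37 -> 37 > 32, search left half
lo=0, hi=7, mid=3, arr[mid]=17 -> 17 < 32, search right half
lo=4, hi=7, mid=5, arr[mid]=27 -> 27 < 32, search right half
lo=6, hi=7, mid=6, arr[mid]=32 -> Found target at index 6!

Binary search finds 32 at index 6 after 4 comparisons. The search repeatedly halves the search space by comparing with the middle element.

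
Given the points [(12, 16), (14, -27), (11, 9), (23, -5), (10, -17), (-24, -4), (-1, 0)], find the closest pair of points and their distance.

Computing all pairwise distances among 7 points:

d((12, 16), (14, -27)) = 43.0465
d((12, 16), (11, 9)) = 7.0711 <-- minimum
d((12, 16), (23, -5)) = 23.7065
d((12, 16), (10, -17)) = 33.0606
d((12, 16), (-24, -4)) = 41.1825
d((12, 16), (-1, 0)) = 20.6155
d((14, -27), (11, 9)) = 36.1248
d((14, -27), (23, -5)) = 23.7697
d((14, -27), (10, -17)) = 10.7703
d((14, -27), (-24, -4)) = 44.4185
d((14, -27), (-1, 0)) = 30.8869
d((11, 9), (23, -5)) = 18.4391
d((11, 9), (10, -17)) = 26.0192
d((11, 9), (-24, -4)) = 37.3363
d((11, 9), (-1, 0)) = 15.0
d((23, -5), (10, -17)) = 17.6918
d((23, -5), (-24, -4)) = 47.0106
d((23, -5), (-1, 0)) = 24.5153
d((10, -17), (-24, -4)) = 36.4005
d((10, -17), (-1, 0)) = 20.2485
d((-24, -4), (-1, 0)) = 23.3452

Closest pair: (12, 16) and (11, 9) with distance 7.0711

The closest pair is (12, 16) and (11, 9) with Euclidean distance 7.0711. For 7 points, brute-force pairwise comparison is shown above. For large n, the divide-and-conquer algorithm (sort by x, recurse on halves, check the dividing strip) achieves O(n log n).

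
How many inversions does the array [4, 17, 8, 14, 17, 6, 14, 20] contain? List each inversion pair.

Finding inversions in [4, 17, 8, 14, 17, 6, 14, 20]:

(1, 2): arr[1]=17 > arr[2]=8
(1, 3): arr[1]=17 > arr[3]=14
(1, 5): arr[1]=17 > arr[5]=6
(1, 6): arr[1]=17 > arr[6]=14
(2, 5): arr[2]=8 > arr[5]=6
(3, 5): arr[3]=14 > arr[5]=6
(4, 5): arr[4]=17 > arr[5]=6
(4, 6): arr[4]=17 > arr[6]=14

Total inversions: 8

The array has 8 inversion(s): (1,2), (1,3), (1,5), (1,6), (2,5), (3,5), (4,5), (4,6). Each pair (i,j) satisfies i < j and arr[i] > arr[j].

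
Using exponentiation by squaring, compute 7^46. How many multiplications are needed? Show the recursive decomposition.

Computing 7^46 by squaring (build up from 7^1; each line after the first costs one multiplication):

7^1 = 7
7^2 = (7^1)^2 = 7^2 = 49
7^4 = (7^2)^2 = 49^2 = 2401
7^5 = 7 * 7^4 = 7 * 2401 = 16807
7^10 = (7^5)^2 = 16807^2 = 282475249
7^11 = 7 * 7^10 = 7 * 282475249 = 1977326743
7^22 = (7^11)^2 = 1977326743^2 = 3909821048582988049
7^23 = 7 * 7^22 = 7 * 3909821048582988049 = 27368747340080916343
7^46 = (7^23)^2 = 27368747340080916343^2 = 749048330965186233494494102694564493649

Result: 749048330965186233494494102694564493649
Multiplications needed: 8 (8 lines after 7^1)

7^46 = 749048330965186233494494102694564493649. Using exponentiation by squaring, this requires 8 multiplications. The key idea: if the exponent is even, square the half-power; if odd, multiply by the base once.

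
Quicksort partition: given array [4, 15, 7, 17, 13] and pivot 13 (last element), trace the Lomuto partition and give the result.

Lomuto partition with pivot = 13:

Initial array: [4, 15, 7, 17, 13]

arr[0]=4 <= 13: swap with position 0, array becomes [4, 15, 7, 17, 13]
arr[1]=15 > 13: no swap
arr[2]=7 <= 13: swap with position 1, array becomes [4, 7, 15, 17, 13]
arr[3]=17 > 13: no swap

Place pivot at position 2: [4, 7, 13, 17, 15]
Pivot position: 2

After partitioning with pivot 13, the array becomes [4, 7, 13, 17, 15]. The pivot is placed at index 2. All elements to the left of the pivot are <= 13, and all elements to the right are > 13.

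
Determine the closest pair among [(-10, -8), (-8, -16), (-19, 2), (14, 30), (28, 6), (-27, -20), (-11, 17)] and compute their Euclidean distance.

Computing all pairwise distances among 7 points:

d((-10, -8), (-8, -16)) = 8.2462 <-- minimum
d((-10, -8), (-19, 2)) = 13.4536
d((-10, -8), (14, 30)) = 44.9444
d((-10, -8), (28, 6)) = 40.4969
d((-10, -8), (-27, -20)) = 20.8087
d((-10, -8), (-11, 17)) = 25.02
d((-8, -16), (-19, 2)) = 21.095
d((-8, -16), (14, 30)) = 50.9902
d((-8, -16), (28, 6)) = 42.19
d((-8, -16), (-27, -20)) = 19.4165
d((-8, -16), (-11, 17)) = 33.1361
d((-19, 2), (14, 30)) = 43.2782
d((-19, 2), (28, 6)) = 47.1699
d((-19, 2), (-27, -20)) = 23.4094
d((-19, 2), (-11, 17)) = 17.0
d((14, 30), (28, 6)) = 27.7849
d((14, 30), (-27, -20)) = 64.6607
d((14, 30), (-11, 17)) = 28.178
d((28, 6), (-27, -20)) = 60.8358
d((28, 6), (-11, 17)) = 40.5216
d((-27, -20), (-11, 17)) = 40.3113

Closest pair: (-10, -8) and (-8, -16) with distance 8.2462

The closest pair is (-10, -8) and (-8, -16) with Euclidean distance 8.2462. For 7 points, brute-force pairwise comparison is shown above. For large n, the divide-and-conquer algorithm (sort by x, recurse on halves, check the dividing strip) achieves O(n log n).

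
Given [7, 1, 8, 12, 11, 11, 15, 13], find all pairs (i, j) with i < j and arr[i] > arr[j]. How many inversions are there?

Finding inversions in [7, 1, 8, 12, 11, 11, 15, 13]:

(0, 1): arr[0]=7 > arr[1]=1
(3, 4): arr[3]=12 > arr[4]=11
(3, 5): arr[3]=12 > arr[5]=11
(6, 7): arr[6]=15 > arr[7]=13

Total inversions: 4

The array has 4 inversion(s): (0,1), (3,4), (3,5), (6,7). Each pair (i,j) satisfies i < j and arr[i] > arr[j].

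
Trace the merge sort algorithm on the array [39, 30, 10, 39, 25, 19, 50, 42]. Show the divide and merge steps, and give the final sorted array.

Merge sort trace:

Split: [39, 30, 10, 39, 25, 19, 50, 42] -> [39, 30, 10, 39] and [25, 19, 50, 42]
  Split: [39, 30, 10, 39] -> [39, 30] and [10, 39]
    Split: [39, 30] -> [39] and [30]
    Merge: [39] + [30] -> [30, 39]
    Split: [10, 39] -> [10] and [39]
    Merge: [10] + [39] -> [10, 39]
  Merge: [30, 39] + [10, 39] -> [10, 30, 39, 39]
  Split: [25, 19, 50, 42] -> [25, 19] and [50, 42]
    Split: [25, 19] -> [25] and [19]
    Merge: [25] + [19] -> [19, 25]
    Split: [50, 42] -> [50] and [42]
    Merge: [50] + [42] -> [42, 50]
  Merge: [19, 25] + [42, 50] -> [19, 25, 42, 50]
Merge: [10, 30, 39, 39] + [19, 25, 42, 50] -> [10, 19, 25, 30, 39, 39, 42, 50]

Final sorted array: [10, 19, 25, 30, 39, 39, 42, 50]

The merge sort proceeds by recursively splitting the array and merging sorted halves.
After all merges, the sorted array is [10, 19, 25, 30, 39, 39, 42, 50].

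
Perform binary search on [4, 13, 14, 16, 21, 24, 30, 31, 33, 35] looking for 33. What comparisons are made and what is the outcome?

Binary search for 33 in [4, 13, 14, 16, 21, 24, 30, 31, 33, 35]:

lo=0, hi=9, mid=4, arr[mid]=21 -> 21 < 33, search right half
lo=5, hi=9, mid=7, arr[mid]=31 -> 31 < 33, search right half
lo=8, hi=9, mid=8, arr[mid]=33 -> Found target at index 8!

Binary search finds 33 at index 8 after 3 comparisons. The search repeatedly halves the search space by comparing with the middle element.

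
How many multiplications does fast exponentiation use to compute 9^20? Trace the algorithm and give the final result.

Computing 9^20 by squaring (build up from 9^1; each line after the first costs one multiplication):

9^1 = 9
9^2 = (9^1)^2 = 9^2 = 81
9^4 = (9^2)^2 = 81^2 = 6561
9^5 = 9 * 9^4 = 9 * 6561 = 59049
9^10 = (9^5)^2 = 59049^2 = 3486784401
9^20 = (9^10)^2 = 3486784401^2 = 12157665459056928801

Result: 12157665459056928801
Multiplications needed: 5 (5 lines after 9^1)

9^20 = 12157665459056928801. Using exponentiation by squaring, this requires 5 multiplications. The key idea: if the exponent is even, square the half-power; if odd, multiply by the base once.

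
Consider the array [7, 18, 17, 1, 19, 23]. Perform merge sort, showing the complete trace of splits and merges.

Merge sort trace:

Split: [7, 18, 17, 1, 19, 23] -> [7, 18, 17] and [1, 19, 23]
  Split: [7, 18, 17] -> [7] and [18, 17]
    Split: [18, 17] -> [18] and [17]
    Merge: [18] + [17] -> [17, 18]
  Merge: [7] + [17, 18] -> [7, 17, 18]
  Split: [1, 19, 23] -> [1] and [19, 23]
    Split: [19, 23] -> [19] and [23]
    Merge: [19] + [23] -> [19, 23]
  Merge: [1] + [19, 23] -> [1, 19, 23]
Merge: [7, 17, 18] + [1, 19, 23] -> [1, 7, 17, 18, 19, 23]

Final sorted array: [1, 7, 17, 18, 19, 23]

The merge sort proceeds by recursively splitting the array and merging sorted halves.
After all merges, the sorted array is [1, 7, 17, 18, 19, 23].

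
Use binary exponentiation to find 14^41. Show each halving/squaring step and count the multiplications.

Computing 14^41 by squaring (build up from 14^1; each line after the first costs one multiplication):

14^1 = 14
14^2 = (14^1)^2 = 14^2 = 196
14^4 = (14^2)^2 = 196^2 = 38416
14^5 = 14 * 14^4 = 14 * 38416 = 537824
14^10 = (14^5)^2 = 537824^2 = 289254654976
14^20 = (14^10)^2 = 289254654976^2 = 83668255425284801560576
14^40 = (14^20)^2 = 83668255425284801560576^2 = 7000376965910699630056503868178506524997451776
14^41 = 14 * 14^40 = 14 * 7000376965910699630056503868178506524997451776 = 98005277522749794820791054154499091349964324864

Result: 98005277522749794820791054154499091349964324864
Multiplications needed: 7 (7 lines after 14^1)

14^41 = 98005277522749794820791054154499091349964324864. Using exponentiation by squaring, this requires 7 multiplications. The key idea: if the exponent is even, square the half-power; if odd, multiply by the base once.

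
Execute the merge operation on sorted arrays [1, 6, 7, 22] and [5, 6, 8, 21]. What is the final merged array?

Merging process:

Compare 1 vs 5: take 1 from left. Merged: [1]
Compare 6 vs 5: take 5 from right. Merged: [1, 5]
Compare 6 vs 6: take 6 from left. Merged: [1, 5, 6]
Compare 7 vs 6: take 6 from right. Merged: [1, 5, 6, 6]
Compare 7 vs 8: take 7 from left. Merged: [1, 5, 6, 6, 7]
Compare 22 vs 8: take 8 from right. Merged: [1, 5, 6, 6, 7, 8]
Compare 22 vs 21: take 21 from right. Merged: [1, 5, 6, 6, 7, 8, 21]
Append remaining from left: [22]. Merged: [1, 5, 6, 6, 7, 8, 21, 22]

Final merged array: [1, 5, 6, 6, 7, 8, 21, 22]
Total comparisons: 7

The merged array is [1, 5, 6, 6, 7, 8, 21, 22], requiring 7 comparisons. The merge step runs in O(n) time where n is the total number of elements.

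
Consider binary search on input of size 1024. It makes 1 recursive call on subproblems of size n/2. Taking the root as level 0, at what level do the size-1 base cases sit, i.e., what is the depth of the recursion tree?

For divide and conquer with division factor 2:

Problem sizes at each level:
Level 0: 1024
Level 1: 512
Level 2: 256
Level 3: 128
Level 4: 64
Level 5: 32
Level 6: 16
Level 7: 8
Level 8: 4
Level 9: 2
Level 10: 1

The root is level 0 and the size-1 base case is level 10 (the tree spans levels 0 through 10, i.e. 11 levels counting the root), so the depth is the number of divisions: log_2(1024) = 10

The recursion tree depth is log_2(1024) = 10. At each level, the problem size is divided by 2, so it takes 10 divisions to reduce to a base case of size 1. The algorithm makes 1 recursive call at each level.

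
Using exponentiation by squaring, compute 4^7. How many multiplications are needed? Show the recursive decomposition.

Computing 4^7 by squaring (build up from 4^1; each line after the first costs one multiplication):

4^1 = 4
4^2 = (4^1)^2 = 4^2 = 16
4^3 = 4 * 4^2 = 4 * 16 = 64
4^6 = (4^3)^2 = 64^2 = 4096
4^7 = 4 * 4^6 = 4 * 4096 = 16384

Result: 16384
Multiplications needed: 4 (4 lines after 4^1)

4^7 = 16384. Using exponentiation by squaring, this requires 4 multiplications. The key idea: if the exponent is even, square the half-power; if odd, multiply by the base once.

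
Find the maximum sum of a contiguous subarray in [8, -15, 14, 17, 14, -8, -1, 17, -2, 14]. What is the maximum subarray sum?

Using Kadane's algorithm on [8, -15, 14, 17, 14, -8, -1, 17, -2, 14]:

Scanning through the array:
Position 1 (value -15): max_ending_here = -7, max_so_far = 8
Position 2 (value 14): max_ending_here = 14, max_so_far = 14
Position 3 (value 17): max_ending_here = 31, max_so_far = 31
Position 4 (value 14): max_ending_here = 45, max_so_far = 45
Position 5 (value -8): max_ending_here = 37, max_so_far = 45
Position 6 (value -1): max_ending_here = 36, max_so_far = 45
Position 7 (value 17): max_ending_here = 53, max_so_far = 53
Position 8 (value -2): max_ending_here = 51, max_so_far = 53
Position 9 (value 14): max_ending_here = 65, max_so_far = 65

Maximum subarray: [14, 17, 14, -8, -1, 17, -2, 14]
Maximum sum: 65

The maximum subarray is [14, 17, 14, -8, -1, 17, -2, 14] with sum 65. This subarray runs from index 2 to index 9.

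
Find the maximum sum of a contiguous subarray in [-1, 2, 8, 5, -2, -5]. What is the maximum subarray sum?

Using Kadane's algorithm on [-1, 2, 8, 5, -2, -5]:

Scanning through the array:
Position 1 (value 2): max_ending_here = 2, max_so_far = 2
Position 2 (value 8): max_ending_here = 10, max_so_far = 10
Position 3 (value 5): max_ending_here = 15, max_so_far = 15
Position 4 (value -2): max_ending_here = 13, max_so_far = 15
Position 5 (value -5): max_ending_here = 8, max_so_far = 15

Maximum subarray: [2, 8, 5]
Maximum sum: 15

The maximum subarray is [2, 8, 5] with sum 15. This subarray runs from index 1 to index 3.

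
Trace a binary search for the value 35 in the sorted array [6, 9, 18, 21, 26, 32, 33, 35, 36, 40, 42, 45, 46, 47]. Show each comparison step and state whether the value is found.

Binary search for 35 in [6, 9, 18, 21, 26, 32, 33, 35, 36, 40, 42, 45, 46, 47]:

lo=0, hi=13, mid=6, arr[mid]=33 -> 33 < 35, search right half
lo=7, hi=13, mid=10, arr[mid]=42 -> 42 > 35, search left half
lo=7, hi=9, mid=8, arr[mid]=36 -> 36 > 35, search left half
lo=7, hi=7, mid=7, arr[mid]=35 -> Found target at index 7!

Binary search finds 35 at index 7 after 4 comparisons. The search repeatedly halves the search space by comparing with the middle element.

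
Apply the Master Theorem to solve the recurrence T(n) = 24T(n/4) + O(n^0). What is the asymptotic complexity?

Master Theorem for T(n) = 24T(n/4) + O(n^0):

a = 24, b = 4, c = 0
log_b(a) = log_4(24) = 2.2925

Case 1: c = 0 < log_4(24) = 2.2925
T(n) = O(n^(log_4 24))

For T(n) = 24T(n/4) + O(n^0): log_4(24) = 2.2925. This is Case 1 of the Master Theorem (c < log_b(a), work dominated by leaves), giving O(n^(log_4 24)).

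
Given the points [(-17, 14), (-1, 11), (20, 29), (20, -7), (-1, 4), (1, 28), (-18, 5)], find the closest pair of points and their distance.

Computing all pairwise distances among 7 points:

d((-17, 14), (-1, 11)) = 16.2788
d((-17, 14), (20, 29)) = 39.9249
d((-17, 14), (20, -7)) = 42.5441
d((-17, 14), (-1, 4)) = 18.868
d((-17, 14), (1, 28)) = 22.8035
d((-17, 14), (-18, 5)) = 9.0554
d((-1, 11), (20, 29)) = 27.6586
d((-1, 11), (20, -7)) = 27.6586
d((-1, 11), (-1, 4)) = 7.0 <-- minimum
d((-1, 11), (1, 28)) = 17.1172
d((-1, 11), (-18, 5)) = 18.0278
d((20, 29), (20, -7)) = 36.0
d((20, 29), (-1, 4)) = 32.6497
d((20, 29), (1, 28)) = 19.0263
d((20, 29), (-18, 5)) = 44.9444
d((20, -7), (-1, 4)) = 23.7065
d((20, -7), (1, 28)) = 39.8246
d((20, -7), (-18, 5)) = 39.8497
d((-1, 4), (1, 28)) = 24.0832
d((-1, 4), (-18, 5)) = 17.0294
d((1, 28), (-18, 5)) = 29.8329

Closest pair: (-1, 11) and (-1, 4) with distance 7.0

The closest pair is (-1, 11) and (-1, 4) with Euclidean distance 7.0. For 7 points, brute-force pairwise comparison is shown above. For large n, the divide-and-conquer algorithm (sort by x, recurse on halves, check the dividing strip) achieves O(n log n).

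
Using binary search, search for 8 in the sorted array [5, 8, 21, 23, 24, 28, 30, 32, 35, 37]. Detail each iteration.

Binary search for 8 in [5, 8, 21, 23, 24, 28, 30, 32, 35, 37]:

lo=0, hi=9, mid=4, arr[mid]=24 -> 24 > 8, search left half
lo=0, hi=3, mid=1, arr[mid]=8 -> Found target at index 1!

Binary search finds 8 at index 1 after 2 comparisons. The search repeatedly halves the search space by comparing with the middle element.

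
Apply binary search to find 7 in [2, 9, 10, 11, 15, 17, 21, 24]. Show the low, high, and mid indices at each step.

Binary search for 7 in [2, 9, 10, 11, 15, 17, 21, 24]:

lo=0, hi=7, mid=3, arr[mid]=11 -> 11 > 7, search left half
lo=0, hi=2, mid=1, arr[mid]=9 -> 9 > 7, search left half
lo=0, hi=0, mid=0, arr[mid]=2 -> 2 < 7, search right half
lo=1 > hi=0, target 7 not found

Binary search determines that 7 is not in the array after 3 comparisons. The search space was exhausted without finding the target.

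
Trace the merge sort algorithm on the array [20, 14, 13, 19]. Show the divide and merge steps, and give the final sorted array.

Merge sort trace:

Split: [20, 14, 13, 19] -> [20, 14] and [13, 19]
  Split: [20, 14] -> [20] and [14]
  Merge: [20] + [14] -> [14, 20]
  Split: [13, 19] -> [13] and [19]
  Merge: [13] + [19] -> [13, 19]
Merge: [14, 20] + [13, 19] -> [13, 14, 19, 20]

Final sorted array: [13, 14, 19, 20]

The merge sort proceeds by recursively splitting the array and merging sorted halves.
After all merges, the sorted array is [13, 14, 19, 20].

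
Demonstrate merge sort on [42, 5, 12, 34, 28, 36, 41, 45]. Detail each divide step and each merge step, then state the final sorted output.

Merge sort trace:

Split: [42, 5, 12, 34, 28, 36, 41, 45] -> [42, 5, 12, 34] and [28, 36, 41, 45]
  Split: [42, 5, 12, 34] -> [42, 5] and [12, 34]
    Split: [42, 5] -> [42] and [5]
    Merge: [42] + [5] -> [5, 42]
    Split: [12, 34] -> [12] and [34]
    Merge: [12] + [34] -> [12, 34]
  Merge: [5, 42] + [12, 34] -> [5, 12, 34, 42]
  Split: [28, 36, 41, 45] -> [28, 36] and [41, 45]
    Split: [28, 36] -> [28] and [36]
    Merge: [28] + [36] -> [28, 36]
    Split: [41, 45] -> [41] and [45]
    Merge: [41] + [45] -> [41, 45]
  Merge: [28, 36] + [41, 45] -> [28, 36, 41, 45]
Merge: [5, 12, 34, 42] + [28, 36, 41, 45] -> [5, 12, 28, 34, 36, 41, 42, 45]

Final sorted array: [5, 12, 28, 34, 36, 41, 42, 45]

The merge sort proceeds by recursively splitting the array and merging sorted halves.
After all merges, the sorted array is [5, 12, 28, 34, 36, 41, 42, 45].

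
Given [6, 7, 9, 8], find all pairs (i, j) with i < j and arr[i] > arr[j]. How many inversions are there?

Finding inversions in [6, 7, 9, 8]:

(2, 3): arr[2]=9 > arr[3]=8

Total inversions: 1

The array has 1 inversion(s): (2,3). Each pair (i,j) satisfies i < j and arr[i] > arr[j].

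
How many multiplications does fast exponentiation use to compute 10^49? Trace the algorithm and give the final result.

Computing 10^49 by squaring (build up from 10^1; each line after the first costs one multiplication):

10^1 = 10
10^2 = (10^1)^2 = 10^2 = 100
10^3 = 10 * 10^2 = 10 * 100 = 1000
10^6 = (10^3)^2 = 1000^2 = 1000000
10^12 = (10^6)^2 = 1000000^2 = 1000000000000
10^24 = (10^12)^2 = 1000000000000^2 = 1000000000000000000000000
10^48 = (10^24)^2 = 1000000000000000000000000^2 = 1000000000000000000000000000000000000000000000000
10^49 = 10 * 10^48 = 10 * 1000000000000000000000000000000000000000000000000 = 10000000000000000000000000000000000000000000000000

Result: 10000000000000000000000000000000000000000000000000
Multiplications needed: 7 (7 lines after 10^1)

10^49 = 10000000000000000000000000000000000000000000000000. Using exponentiation by squaring, this requires 7 multiplications. The key idea: if the exponent is even, square the half-power; if odd, multiply by the base once.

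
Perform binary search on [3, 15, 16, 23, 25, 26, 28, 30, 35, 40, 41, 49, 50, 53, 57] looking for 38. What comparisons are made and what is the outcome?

Binary search for 38 in [3, 15, 16, 23, 25, 26, 28, 30, 35, 40, 41, 49, 50, 53, 57]:

lo=0, hi=14, mid=7, arr[mid]=30 -> 30 < 38, search right half
lo=8, hi=14, mid=11, arr[mid]=49 -> 49 > 38, search left half
lo=8, hi=10, mid=9, arr[mid]=40 -> 40 > 38, search left half
lo=8, hi=8, mid=8, arr[mid]=35 -> 35 < 38, search right half
lo=9 > hi=8, target 38 not found

Binary search determines that 38 is not in the array after 4 comparisons. The search space was exhausted without finding the target.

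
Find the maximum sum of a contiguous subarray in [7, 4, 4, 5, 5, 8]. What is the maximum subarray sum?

Using Kadane's algorithm on [7, 4, 4, 5, 5, 8]:

Scanning through the array:
Position 1 (value 4): max_ending_here = 11, max_so_far = 11
Position 2 (value 4): max_ending_here = 15, max_so_far = 15
Position 3 (value 5): max_ending_here = 20, max_so_far = 20
Position 4 (value 5): max_ending_here = 25, max_so_far = 25
Position 5 (value 8): max_ending_here = 33, max_so_far = 33

Maximum subarray: [7, 4, 4, 5, 5, 8]
Maximum sum: 33

The maximum subarray is [7, 4, 4, 5, 5, 8] with sum 33. This subarray runs from index 0 to index 5.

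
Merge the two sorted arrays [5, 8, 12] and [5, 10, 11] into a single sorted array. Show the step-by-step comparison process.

Merging process:

Compare 5 vs 5: take 5 from left. Merged: [5]
Compare 8 vs 5: take 5 from right. Merged: [5, 5]
Compare 8 vs 10: take 8 from left. Merged: [5, 5, 8]
Compare 12 vs 10: take 10 from right. Merged: [5, 5, 8, 10]
Compare 12 vs 11: take 11 from right. Merged: [5, 5, 8, 10, 11]
Append remaining from left: [12]. Merged: [5, 5, 8, 10, 11, 12]

Final merged array: [5, 5, 8, 10, 11, 12]
Total comparisons: 5

The merged array is [5, 5, 8, 10, 11, 12], requiring 5 comparisons. The merge step runs in O(n) time where n is the total number of elements.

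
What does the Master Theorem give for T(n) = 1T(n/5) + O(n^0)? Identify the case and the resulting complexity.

Master Theorem for T(n) = 1T(n/5) + O(n^0):

a = 1, b = 5, c = 0
log_b(a) = log_5(1) = 0.0000

Case 2: c = 0 = log_5(1) = 0.0000
T(n) = O(n^0 log n) = O(log n)

For T(n) = 1T(n/5) + O(n^0): log_5(1) = 0.0000. This is Case 2 of the Master Theorem (c = log_b(a), equal work at all levels), giving O(log n).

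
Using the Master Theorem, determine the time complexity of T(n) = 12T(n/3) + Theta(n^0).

Master Theorem for T(n) = 12T(n/3) + O(n^0):

a = 12, b = 3, c = 0
log_b(a) = log_3(12) = 2.2619

Case 1: c = 0 < log_3(12) = 2.2619
T(n) = O(n^(log_3 12))

For T(n) = 12T(n/3) + O(n^0): log_3(12) = 2.2619. This is Case 1 of the Master Theorem (c < log_b(a), work dominated by leaves), giving O(n^(log_3 12)).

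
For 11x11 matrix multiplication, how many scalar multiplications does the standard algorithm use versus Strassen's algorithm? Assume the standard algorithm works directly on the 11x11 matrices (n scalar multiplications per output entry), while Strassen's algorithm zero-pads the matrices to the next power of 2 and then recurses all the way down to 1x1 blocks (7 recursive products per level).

Matrix multiplication for 11x11 matrices:

Strassen's algorithm requires power-of-2 dimensions. Pad 11x11 to 16x16 (next power of 2).

Standard algorithm: 11^3 = 1331 multiplications
Strassen's algorithm: 7^(log2(16)) = 7^4 = 2401 multiplications
Difference: 1331 - 2401 = -1070 (Strassen uses MORE here due to padding overhead — for small or just-over-power-of-2 n, padding can outweigh the per-level savings)

Standard: 1331 multiplications (11^3). Strassen: 2401 multiplications (7^4, after padding to 16x16). Strassen reduces 8 recursive multiplications to 7 at each level.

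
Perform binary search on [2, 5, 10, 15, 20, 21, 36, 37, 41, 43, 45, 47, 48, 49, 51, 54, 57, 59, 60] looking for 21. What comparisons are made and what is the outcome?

Binary search for 21 in [2, 5, 10, 15, 20, 21, 36, 37, 41, 43, 45, 47, 48, 49, 51, 54, 57, 59, 60]:

lo=0, hi=18, mid=9, arr[mid]=43 -> 43 > 21, search left half
lo=0, hi=8, mid=4, arr[mid]=20 -> 20 < 21, search right half
lo=5, hi=8, mid=6, arr[mid]=36 -> 36 > 21, search left half
lo=5, hi=5, mid=5, arr[mid]=21 -> Found target at index 5!

Binary search finds 21 at index 5 after 4 comparisons. The search repeatedly halves the search space by comparing with the middle element.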